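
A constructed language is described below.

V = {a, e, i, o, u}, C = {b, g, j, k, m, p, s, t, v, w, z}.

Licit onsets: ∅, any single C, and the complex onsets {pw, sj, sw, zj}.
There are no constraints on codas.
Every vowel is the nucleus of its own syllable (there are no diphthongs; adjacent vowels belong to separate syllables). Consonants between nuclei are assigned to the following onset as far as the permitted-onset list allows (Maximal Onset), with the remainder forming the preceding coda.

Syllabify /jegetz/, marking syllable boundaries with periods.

Nuclei (vowels): e, e → 2 syllables.
Between /e/ (V1) and /e/ (V2): just /g/ — single C goes to the following onset.

je.getz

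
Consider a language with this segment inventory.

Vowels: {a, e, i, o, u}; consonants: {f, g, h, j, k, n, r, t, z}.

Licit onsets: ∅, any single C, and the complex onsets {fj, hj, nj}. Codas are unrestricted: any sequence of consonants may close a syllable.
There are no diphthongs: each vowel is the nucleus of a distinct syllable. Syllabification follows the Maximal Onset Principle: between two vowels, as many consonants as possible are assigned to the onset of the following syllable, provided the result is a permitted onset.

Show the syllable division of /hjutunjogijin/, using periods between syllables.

hju.tu.njo.gi.jin

The vowels are u, u, o, i, i — 5 nuclei, so 5 syllables.
σ1/σ2 boundary: /t/ is a single consonant, so it becomes the next onset.
σ2/σ3 boundary: cluster /nj/ — /nj/ is itself a permitted onset, so the whole cluster goes right; preceding coda = ∅.
σ3/σ4 boundary: just /g/ — single C goes to the following onset.
σ4/σ5 boundary: /j/ is a single consonant, so it becomes the next onset.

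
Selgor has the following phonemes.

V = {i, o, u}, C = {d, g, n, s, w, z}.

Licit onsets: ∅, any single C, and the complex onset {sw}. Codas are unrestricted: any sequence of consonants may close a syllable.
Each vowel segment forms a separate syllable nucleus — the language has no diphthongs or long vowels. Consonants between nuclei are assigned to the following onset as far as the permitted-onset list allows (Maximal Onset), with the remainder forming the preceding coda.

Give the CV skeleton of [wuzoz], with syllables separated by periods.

The vowels are u, o — 2 nuclei, so 2 syllables.
/u…o/ gap (V1→V2): just /z/ — single C goes to the following onset.
Syllabification: wu.zoz.
Mapping each syllable to C/V: /wu/ → CV, /zoz/ → CVC.

CV.CVC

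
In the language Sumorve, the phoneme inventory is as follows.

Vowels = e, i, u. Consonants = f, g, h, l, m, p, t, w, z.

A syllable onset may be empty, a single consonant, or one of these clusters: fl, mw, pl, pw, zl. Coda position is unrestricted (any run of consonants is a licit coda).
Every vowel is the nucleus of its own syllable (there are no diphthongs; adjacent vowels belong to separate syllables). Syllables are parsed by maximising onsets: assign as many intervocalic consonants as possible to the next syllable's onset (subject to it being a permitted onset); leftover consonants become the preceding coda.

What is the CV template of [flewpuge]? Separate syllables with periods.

CCVC.CV.CV

Vowels present: e, u, e; each is a nucleus, giving 3 syllables.
Between /e/ (V1) and /u/ (V2): /wp/ — longest licit onset from the right is /p/, leaving /w/ as coda.
Between /u/ (V2) and /e/ (V3): just /g/ — single C goes to the following onset.
Syllabification: flew.pu.ge.
Mapping each syllable to C/V: /flew/ → CCVC, /pu/ → CV, /ge/ → CV.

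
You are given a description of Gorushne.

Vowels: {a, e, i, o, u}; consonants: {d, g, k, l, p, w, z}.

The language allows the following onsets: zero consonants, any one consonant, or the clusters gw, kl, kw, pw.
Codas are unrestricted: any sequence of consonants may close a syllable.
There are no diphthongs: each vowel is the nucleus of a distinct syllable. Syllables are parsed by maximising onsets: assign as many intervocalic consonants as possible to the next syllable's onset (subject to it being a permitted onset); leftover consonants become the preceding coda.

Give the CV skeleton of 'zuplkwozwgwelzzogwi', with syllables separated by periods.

CVCC.CCVCC.CCVCC.CV.CCV

Vowels present: u, o, e, o, i; each is a nucleus, giving 5 syllables.
/u…o/ gap (V1→V2): /plkw/ splits as /pl/ + /kw/ (/kw/ is the longest suffix that is a licit onset).
/o…e/ gap (V2→V3): /zwgw/; trying suffixes from longest down, /gw/ is the first permitted one, so coda /zw/ | onset /gw/.
/e…o/ gap (V3→V4): /lzz/ — longest licit onset from the right is /z/, leaving /lz/ as coda.
/o…i/ gap (V4→V5): /gw/ — entire cluster is a permitted onset → onset /gw/, coda ∅.
Putting it together: zupl.kwozw.gwelz.zo.gwi.
Mapping each syllable to C/V: /zupl/ → CVCC, /kwozw/ → CCVCC, /gwelz/ → CCVCC, /zo/ → CV, /gwi/ → CCV.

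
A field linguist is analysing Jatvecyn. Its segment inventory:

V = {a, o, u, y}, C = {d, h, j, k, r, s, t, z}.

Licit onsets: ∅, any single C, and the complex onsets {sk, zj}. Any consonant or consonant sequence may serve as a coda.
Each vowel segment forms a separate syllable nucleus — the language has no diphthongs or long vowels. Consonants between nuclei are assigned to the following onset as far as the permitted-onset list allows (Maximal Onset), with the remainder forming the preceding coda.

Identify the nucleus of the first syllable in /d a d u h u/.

a

Nuclei (vowels): a, u, u → 3 syllables.
The first nucleus (vowel 1 from the left) is /a/.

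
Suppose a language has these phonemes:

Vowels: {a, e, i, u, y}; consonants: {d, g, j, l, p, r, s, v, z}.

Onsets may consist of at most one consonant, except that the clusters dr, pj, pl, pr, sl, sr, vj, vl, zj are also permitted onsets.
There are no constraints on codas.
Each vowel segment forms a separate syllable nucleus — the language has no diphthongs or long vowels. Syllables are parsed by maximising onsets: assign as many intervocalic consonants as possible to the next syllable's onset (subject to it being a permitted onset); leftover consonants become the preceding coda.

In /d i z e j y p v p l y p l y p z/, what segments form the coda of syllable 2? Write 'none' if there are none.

none

Vowels present: i, e, y, y, y; each is a nucleus, giving 5 syllables.
V1 /i/ – V2 /e/: /z/ is a single consonant, so it becomes the next onset.
V2 /e/ – V3 /y/: just /j/ — single C goes to the following onset.
V3 /y/ – V4 /y/: cluster /pvpl/ — the longest permitted-onset suffix is /pl/; onset = /pl/, preceding coda = /pv/.
V4 /y/ – V5 /y/: cluster /pl/ — /pl/ is itself a permitted onset, so the whole cluster goes right; preceding coda = ∅.
Result: di.ze.jypv.ply.plypz.
Syllable 2 is /ze/: onset /z/, nucleus /e/, coda ∅.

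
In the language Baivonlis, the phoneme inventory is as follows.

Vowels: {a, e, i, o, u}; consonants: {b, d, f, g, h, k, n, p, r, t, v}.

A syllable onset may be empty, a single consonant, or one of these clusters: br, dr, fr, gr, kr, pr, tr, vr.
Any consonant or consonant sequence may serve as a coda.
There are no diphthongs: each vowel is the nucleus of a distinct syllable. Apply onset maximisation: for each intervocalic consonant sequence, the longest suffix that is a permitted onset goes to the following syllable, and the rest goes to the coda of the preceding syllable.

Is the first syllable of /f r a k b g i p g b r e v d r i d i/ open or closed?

Nuclei (vowels): a, i, e, i, i → 5 syllables.
σ1/σ2 boundary: /kbg/; trying suffixes from longest down, /g/ is the first permitted one, so coda /kb/ | onset /g/.
σ2/σ3 boundary: /pgbr/ — longest licit onset from the right is /br/, leaving /pg/ as coda.
σ3/σ4 boundary: /vdr/ splits as /v/ + /dr/ (/dr/ is the longest suffix that is a licit onset).
σ4/σ5 boundary: /d/ is a single consonant, so it becomes the next onset.
Result: frakb.gipg.brev.dri.di.
Syllable 1 is /frakb/ with coda /kb/, so it is closed.

closed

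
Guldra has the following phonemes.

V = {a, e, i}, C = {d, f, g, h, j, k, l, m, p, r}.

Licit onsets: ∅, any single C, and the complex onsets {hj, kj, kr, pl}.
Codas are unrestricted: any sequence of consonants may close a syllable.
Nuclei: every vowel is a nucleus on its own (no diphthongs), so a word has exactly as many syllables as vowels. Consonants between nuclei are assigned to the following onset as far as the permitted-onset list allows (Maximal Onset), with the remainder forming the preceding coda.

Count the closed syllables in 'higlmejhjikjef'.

Vowels present: i, e, i, e; each is a nucleus, giving 4 syllables.
σ1/σ2 boundary: /glm/ splits as /gl/ + /m/ (/m/ is the longest suffix that is a licit onset).
σ2/σ3 boundary: /jhj/ splits as /j/ + /hj/ (/hj/ is the longest suffix that is a licit onset).
σ3/σ4 boundary: /kj/ is a licit onset in full, so it all attaches to the next syllable.
Result: higl.mej.hji.kjef.
Classifying each syllable: /higl/ (closed), /mej/ (closed), /hji/ (open), /kjef/ (closed).
Closed syllables: 3.

3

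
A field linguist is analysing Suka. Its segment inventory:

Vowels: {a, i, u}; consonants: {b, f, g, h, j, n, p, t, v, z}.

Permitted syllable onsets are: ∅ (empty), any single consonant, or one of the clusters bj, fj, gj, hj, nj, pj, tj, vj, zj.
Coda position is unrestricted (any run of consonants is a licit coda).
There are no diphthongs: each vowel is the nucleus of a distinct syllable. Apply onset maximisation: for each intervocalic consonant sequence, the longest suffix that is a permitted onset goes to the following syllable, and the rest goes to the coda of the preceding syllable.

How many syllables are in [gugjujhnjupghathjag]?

5

Nuclei (vowels): u, u, u, a, a → 5 syllables.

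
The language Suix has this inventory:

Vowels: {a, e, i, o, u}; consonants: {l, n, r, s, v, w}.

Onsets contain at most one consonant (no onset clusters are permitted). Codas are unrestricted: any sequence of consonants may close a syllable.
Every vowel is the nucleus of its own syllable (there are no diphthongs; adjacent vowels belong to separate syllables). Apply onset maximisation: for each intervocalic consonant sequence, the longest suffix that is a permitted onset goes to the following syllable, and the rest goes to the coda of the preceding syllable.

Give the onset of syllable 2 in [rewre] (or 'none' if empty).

The vowels are e, e — 2 nuclei, so 2 syllables.
V1 /e/ – V2 /e/: /wr/ splits as /w/ + /r/ (/r/ is the longest suffix that is a licit onset).
Syllabification: rew.re.
Syllable 2 is /re/: onset /r/, nucleus /e/, coda ∅.

r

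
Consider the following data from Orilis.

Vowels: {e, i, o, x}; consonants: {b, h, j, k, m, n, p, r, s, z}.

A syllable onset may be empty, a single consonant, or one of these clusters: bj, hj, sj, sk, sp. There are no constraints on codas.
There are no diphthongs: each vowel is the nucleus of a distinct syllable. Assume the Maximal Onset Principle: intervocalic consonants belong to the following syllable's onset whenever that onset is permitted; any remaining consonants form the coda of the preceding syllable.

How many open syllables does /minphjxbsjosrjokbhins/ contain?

Nuclei (vowels): i, x, o, o, i → 5 syllables.
Between /i/ (V1) and /x/ (V2): /nphj/; trying suffixes from longest down, /hj/ is the first permitted one, so coda /np/ | onset /hj/.
Between /x/ (V2) and /o/ (V3): cluster /bsj/ — the longest permitted-onset suffix is /sj/; onset = /sj/, preceding coda = /b/.
Between /o/ (V3) and /o/ (V4): /srj/ splits as /sr/ + /j/ (/j/ is the longest suffix that is a licit onset).
Between /o/ (V4) and /i/ (V5): /kbh/ splits as /kb/ + /h/ (/h/ is the longest suffix that is a licit onset).
Putting it together: minp.hjxb.sjosr.jokb.hins.
Classifying each syllable: /minp/ (closed), /hjxb/ (closed), /sjosr/ (closed), /jokb/ (closed), /hins/ (closed).
Open syllables: 0.

0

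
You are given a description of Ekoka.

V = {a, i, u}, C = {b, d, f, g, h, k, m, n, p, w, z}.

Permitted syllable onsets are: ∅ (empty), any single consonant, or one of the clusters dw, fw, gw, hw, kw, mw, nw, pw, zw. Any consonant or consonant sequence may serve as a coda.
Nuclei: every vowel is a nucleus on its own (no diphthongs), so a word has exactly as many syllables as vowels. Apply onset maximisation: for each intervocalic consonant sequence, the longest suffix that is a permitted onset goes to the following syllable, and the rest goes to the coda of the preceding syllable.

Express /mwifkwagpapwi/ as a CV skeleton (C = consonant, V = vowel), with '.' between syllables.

CCVC.CCVC.CV.CCV

The vowels are i, a, a, i — 4 nuclei, so 4 syllables.
Between /i/ (V1) and /a/ (V2): cluster /fkw/ — the longest permitted-onset suffix is /kw/; onset = /kw/, preceding coda = /f/.
Between /a/ (V2) and /a/ (V3): /gp/ splits as /g/ + /p/ (/p/ is the longest suffix that is a licit onset).
Between /a/ (V3) and /i/ (V4): cluster /pw/ — /pw/ is itself a permitted onset, so the whole cluster goes right; preceding coda = ∅.
Syllabification: mwif.kwag.pa.pwi.
Mapping each syllable to C/V: /mwif/ → CCVC, /kwag/ → CCVC, /pa/ → CV, /pwi/ → CCV.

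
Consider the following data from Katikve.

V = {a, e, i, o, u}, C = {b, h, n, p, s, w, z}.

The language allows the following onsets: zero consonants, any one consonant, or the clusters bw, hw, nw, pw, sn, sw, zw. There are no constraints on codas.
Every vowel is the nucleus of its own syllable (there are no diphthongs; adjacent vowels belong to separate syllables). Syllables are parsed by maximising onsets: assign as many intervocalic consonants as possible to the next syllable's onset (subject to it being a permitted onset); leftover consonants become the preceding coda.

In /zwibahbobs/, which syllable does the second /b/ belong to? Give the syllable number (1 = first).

The vowels are i, a, o — 3 nuclei, so 3 syllables.
V1 /i/ – V2 /a/: /b/ is a single consonant, so it becomes the next onset.
V2 /a/ – V3 /o/: /hb/ splits as /h/ + /b/ (/b/ is the longest suffix that is a licit onset).
So the parse is zwi.bah.bobs.
The second /b/ is in the onset of syllable 3 (/bobs/).

3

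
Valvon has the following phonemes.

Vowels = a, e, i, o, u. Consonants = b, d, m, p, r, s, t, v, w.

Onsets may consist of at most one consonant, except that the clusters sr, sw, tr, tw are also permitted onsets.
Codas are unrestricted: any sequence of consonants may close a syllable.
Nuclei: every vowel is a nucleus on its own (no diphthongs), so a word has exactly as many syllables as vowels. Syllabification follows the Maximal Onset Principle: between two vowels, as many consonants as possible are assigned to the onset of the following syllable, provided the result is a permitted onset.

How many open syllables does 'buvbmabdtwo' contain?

1

Vowels present: u, a, o; each is a nucleus, giving 3 syllables.
V1 /u/ – V2 /a/: /vbm/ — longest licit onset from the right is /m/, leaving /vb/ as coda.
V2 /a/ – V3 /o/: cluster /bdtw/ — the longest permitted-onset suffix is /tw/; onset = /tw/, preceding coda = /bd/.
Syllabification: buvb.mabd.two.
Classifying each syllable: /buvb/ (closed), /mabd/ (closed), /two/ (open).
Open syllables: 1.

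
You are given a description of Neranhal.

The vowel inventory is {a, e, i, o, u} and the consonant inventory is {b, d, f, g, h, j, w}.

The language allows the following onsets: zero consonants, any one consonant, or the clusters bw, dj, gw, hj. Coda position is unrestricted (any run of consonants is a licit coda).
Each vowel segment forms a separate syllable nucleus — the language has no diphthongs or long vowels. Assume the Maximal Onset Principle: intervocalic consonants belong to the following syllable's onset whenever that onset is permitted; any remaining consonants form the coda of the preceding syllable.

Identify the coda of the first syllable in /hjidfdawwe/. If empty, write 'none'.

df

Nuclei (vowels): i, a, e → 3 syllables.
σ1/σ2 boundary: cluster /dfd/ — the longest permitted-onset suffix is /d/; onset = /d/, preceding coda = /df/.
σ2/σ3 boundary: /ww/ splits as /w/ + /w/ (/w/ is the longest suffix that is a licit onset).
Putting it together: hjidf.daw.we.
Syllable 1 is /hjidf/: onset /hj/, nucleus /i/, coda /df/.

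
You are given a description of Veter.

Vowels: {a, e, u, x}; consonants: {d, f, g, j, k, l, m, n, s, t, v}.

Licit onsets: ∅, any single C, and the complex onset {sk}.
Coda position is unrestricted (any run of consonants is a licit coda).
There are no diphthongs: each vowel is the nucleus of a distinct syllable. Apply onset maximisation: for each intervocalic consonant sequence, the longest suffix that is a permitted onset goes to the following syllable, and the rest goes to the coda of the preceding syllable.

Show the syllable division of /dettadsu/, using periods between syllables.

The vowels are e, a, u — 3 nuclei, so 3 syllables.
/e…a/ gap (V1→V2): /tt/ — longest licit onset from the right is /t/, leaving /t/ as coda.
/a…u/ gap (V2→V3): /ds/ — longest licit onset from the right is /s/, leaving /d/ as coda.

det.tad.su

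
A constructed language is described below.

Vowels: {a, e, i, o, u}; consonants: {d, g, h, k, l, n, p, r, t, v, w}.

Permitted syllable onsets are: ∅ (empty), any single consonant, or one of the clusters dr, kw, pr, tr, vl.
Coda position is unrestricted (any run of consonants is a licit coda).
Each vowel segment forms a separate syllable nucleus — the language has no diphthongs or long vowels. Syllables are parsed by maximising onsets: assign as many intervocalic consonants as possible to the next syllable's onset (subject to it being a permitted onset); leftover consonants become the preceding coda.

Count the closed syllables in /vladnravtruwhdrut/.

The vowels are a, a, u, u — 4 nuclei, so 4 syllables.
/a…a/ gap (V1→V2): /dnr/ — longest licit onset from the right is /r/, leaving /dn/ as coda.
/a…u/ gap (V2→V3): cluster /vtr/ — the longest permitted-onset suffix is /tr/; onset = /tr/, preceding coda = /v/.
/u…u/ gap (V3→V4): cluster /whdr/ — the longest permitted-onset suffix is /dr/; onset = /dr/, preceding coda = /wh/.
Syllabification: vladn.rav.truwh.drut.
Classifying each syllable: /vladn/ (closed), /rav/ (closed), /truwh/ (closed), /drut/ (closed).
Closed syllables: 4.

4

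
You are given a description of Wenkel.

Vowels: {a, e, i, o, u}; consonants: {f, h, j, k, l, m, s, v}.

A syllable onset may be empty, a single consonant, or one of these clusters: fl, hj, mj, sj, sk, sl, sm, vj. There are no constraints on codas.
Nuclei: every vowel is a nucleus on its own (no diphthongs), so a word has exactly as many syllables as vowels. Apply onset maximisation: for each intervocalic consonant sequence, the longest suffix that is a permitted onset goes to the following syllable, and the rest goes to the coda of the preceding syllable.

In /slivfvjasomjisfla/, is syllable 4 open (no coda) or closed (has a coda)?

closed

Nuclei (vowels): i, a, o, i, a → 5 syllables.
σ1/σ2 boundary: /vfvj/ splits as /vf/ + /vj/ (/vj/ is the longest suffix that is a licit onset).
σ2/σ3 boundary: just /s/ — single C goes to the following onset.
σ3/σ4 boundary: cluster /mj/ — /mj/ is itself a permitted onset, so the whole cluster goes right; preceding coda = ∅.
σ4/σ5 boundary: /sfl/ — longest licit onset from the right is /fl/, leaving /s/ as coda.
Putting it together: slivf.vja.so.mjis.fla.
Syllable 4 is /mjis/ with coda /s/, so it is closed.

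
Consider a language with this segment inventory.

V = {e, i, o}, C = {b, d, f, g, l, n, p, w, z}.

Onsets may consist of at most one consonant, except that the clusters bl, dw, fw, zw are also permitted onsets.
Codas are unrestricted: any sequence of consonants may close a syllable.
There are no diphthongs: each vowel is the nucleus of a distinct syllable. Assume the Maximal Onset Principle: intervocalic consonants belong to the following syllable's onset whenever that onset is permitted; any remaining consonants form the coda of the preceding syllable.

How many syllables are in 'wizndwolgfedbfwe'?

Vowels present: i, o, e, e; each is a nucleus, giving 4 syllables.

4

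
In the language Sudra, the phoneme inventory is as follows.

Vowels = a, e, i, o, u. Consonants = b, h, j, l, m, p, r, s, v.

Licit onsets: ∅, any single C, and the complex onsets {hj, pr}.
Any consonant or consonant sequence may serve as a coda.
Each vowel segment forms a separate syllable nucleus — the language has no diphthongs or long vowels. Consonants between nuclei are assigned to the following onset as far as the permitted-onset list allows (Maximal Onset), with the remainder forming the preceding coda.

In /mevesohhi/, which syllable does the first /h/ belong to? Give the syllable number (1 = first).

Vowels present: e, e, o, i; each is a nucleus, giving 4 syllables.
Between /e/ (V1) and /e/ (V2): /v/ → onset of the next syllable (single consonants are always licit onsets).
Between /e/ (V2) and /o/ (V3): just /s/ — single C goes to the following onset.
Between /o/ (V3) and /i/ (V4): /hh/ splits as /h/ + /h/ (/h/ is the longest suffix that is a licit onset).
Putting it together: me.ve.soh.hi.
The first /h/ is in the coda of syllable 3 (/soh/).

3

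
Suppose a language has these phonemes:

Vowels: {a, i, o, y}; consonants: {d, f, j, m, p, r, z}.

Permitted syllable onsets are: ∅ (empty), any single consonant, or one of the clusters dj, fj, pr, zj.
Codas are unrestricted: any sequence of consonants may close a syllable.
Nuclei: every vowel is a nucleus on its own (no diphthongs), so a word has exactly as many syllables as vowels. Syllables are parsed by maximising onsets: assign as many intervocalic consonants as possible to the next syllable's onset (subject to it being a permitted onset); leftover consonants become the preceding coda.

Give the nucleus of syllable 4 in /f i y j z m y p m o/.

o

Vowels present: i, y, y, o; each is a nucleus, giving 4 syllables.
The fourth nucleus (vowel 4 from the left) is /o/.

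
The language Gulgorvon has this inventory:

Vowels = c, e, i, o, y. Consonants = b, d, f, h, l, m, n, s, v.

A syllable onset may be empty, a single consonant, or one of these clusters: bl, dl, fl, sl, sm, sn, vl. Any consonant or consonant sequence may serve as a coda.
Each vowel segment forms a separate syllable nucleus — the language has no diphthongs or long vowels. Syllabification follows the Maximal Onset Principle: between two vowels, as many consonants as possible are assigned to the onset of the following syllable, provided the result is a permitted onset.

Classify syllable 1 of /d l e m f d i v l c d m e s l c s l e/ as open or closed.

Vowels present: e, i, c, e, c, e; each is a nucleus, giving 6 syllables.
σ1/σ2 boundary: cluster /mfd/ — the longest permitted-onset suffix is /d/; onset = /d/, preceding coda = /mf/.
σ2/σ3 boundary: /vl/ is a licit onset in full, so it all attaches to the next syllable.
σ3/σ4 boundary: /dm/ splits as /d/ + /m/ (/m/ is the longest suffix that is a licit onset).
σ4/σ5 boundary: /sl/ — entire cluster is a permitted onset → onset /sl/, coda ∅.
σ5/σ6 boundary: /sl/ is a licit onset in full, so it all attaches to the next syllable.
So the parse is dlemf.di.vlcd.me.slc.sle.
Syllable 1 is /dlemf/ with coda /mf/, so it is closed.

closed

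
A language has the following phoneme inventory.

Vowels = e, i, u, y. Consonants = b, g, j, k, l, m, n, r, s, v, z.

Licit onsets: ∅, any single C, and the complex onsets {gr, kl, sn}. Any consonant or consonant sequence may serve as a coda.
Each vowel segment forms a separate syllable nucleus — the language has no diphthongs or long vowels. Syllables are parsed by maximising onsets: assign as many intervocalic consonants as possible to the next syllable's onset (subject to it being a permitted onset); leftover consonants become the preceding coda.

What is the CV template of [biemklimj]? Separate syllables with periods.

Nuclei (vowels): i, e, i → 3 syllables.
/i…e/ gap (V1→V2): no consonants, so the boundary falls immediately after /i/.
/e…i/ gap (V2→V3): /mkl/ — longest licit onset from the right is /kl/, leaving /m/ as coda.
So the parse is bi.em.klimj.
Mapping each syllable to C/V: /bi/ → CV, /em/ → VC, /klimj/ → CCVCC.

CV.VC.CCVCC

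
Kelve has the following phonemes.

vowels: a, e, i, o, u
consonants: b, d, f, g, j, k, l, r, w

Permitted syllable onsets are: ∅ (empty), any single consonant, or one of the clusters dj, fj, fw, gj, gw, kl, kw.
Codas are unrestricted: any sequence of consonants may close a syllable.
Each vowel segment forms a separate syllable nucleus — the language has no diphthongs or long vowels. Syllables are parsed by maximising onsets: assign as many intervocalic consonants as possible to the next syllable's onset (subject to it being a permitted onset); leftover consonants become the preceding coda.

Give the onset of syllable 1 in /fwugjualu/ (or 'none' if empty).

fw

The vowels are u, u, a, u — 4 nuclei, so 4 syllables.
/u…u/ gap (V1→V2): /gj/ — entire cluster is a permitted onset → onset /gj/, coda ∅.
/u…a/ gap (V2→V3): no consonants, so the boundary falls immediately after /u/.
/a…u/ gap (V3→V4): /l/ → onset of the next syllable (single consonants are always licit onsets).
Putting it together: fwu.gju.a.lu.
Syllable 1 is /fwu/: onset /fw/, nucleus /u/, coda ∅.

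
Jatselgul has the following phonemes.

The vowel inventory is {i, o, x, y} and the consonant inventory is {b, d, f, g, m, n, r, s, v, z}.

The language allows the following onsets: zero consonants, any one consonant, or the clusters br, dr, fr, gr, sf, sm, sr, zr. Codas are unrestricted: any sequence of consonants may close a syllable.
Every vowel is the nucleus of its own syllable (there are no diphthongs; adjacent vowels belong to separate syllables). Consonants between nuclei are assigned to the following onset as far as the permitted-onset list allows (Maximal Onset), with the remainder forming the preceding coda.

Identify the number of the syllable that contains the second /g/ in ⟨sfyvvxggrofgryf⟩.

The vowels are y, x, o, y — 4 nuclei, so 4 syllables.
Between /y/ (V1) and /x/ (V2): /vv/ — longest licit onset from the right is /v/, leaving /v/ as coda.
Between /x/ (V2) and /o/ (V3): /ggr/ splits as /g/ + /gr/ (/gr/ is the longest suffix that is a licit onset).
Between /o/ (V3) and /y/ (V4): /fgr/ splits as /f/ + /gr/ (/gr/ is the longest suffix that is a licit onset).
Result: sfyv.vxg.grof.gryf.
The second /g/ is in the onset of syllable 3 (/grof/).

3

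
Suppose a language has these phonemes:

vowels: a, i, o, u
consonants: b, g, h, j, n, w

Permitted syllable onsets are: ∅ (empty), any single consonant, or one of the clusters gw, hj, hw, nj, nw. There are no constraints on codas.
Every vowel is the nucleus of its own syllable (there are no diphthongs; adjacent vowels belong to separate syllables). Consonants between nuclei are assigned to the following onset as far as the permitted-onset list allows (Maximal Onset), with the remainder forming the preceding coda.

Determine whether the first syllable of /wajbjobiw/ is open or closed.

Nuclei (vowels): a, o, i → 3 syllables.
V1 /a/ – V2 /o/: /jbj/; trying suffixes from longest down, /j/ is the first permitted one, so coda /jb/ | onset /j/.
V2 /o/ – V3 /i/: /b/ is a single consonant, so it becomes the next onset.
Result: wajb.jo.biw.
Syllable 1 is /wajb/ with coda /jb/, so it is closed.

closed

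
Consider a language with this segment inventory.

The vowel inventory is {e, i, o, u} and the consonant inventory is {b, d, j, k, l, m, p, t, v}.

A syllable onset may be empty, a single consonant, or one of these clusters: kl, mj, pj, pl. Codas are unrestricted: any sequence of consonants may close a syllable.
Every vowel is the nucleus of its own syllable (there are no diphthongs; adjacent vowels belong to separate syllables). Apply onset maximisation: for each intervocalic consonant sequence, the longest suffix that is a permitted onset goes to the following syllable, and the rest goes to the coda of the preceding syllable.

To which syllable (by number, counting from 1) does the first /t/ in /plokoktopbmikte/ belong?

Vowels present: o, o, o, i, e; each is a nucleus, giving 5 syllables.
/o…o/ gap (V1→V2): /k/ → onset of the next syllable (single consonants are always licit onsets).
/o…o/ gap (V2→V3): cluster /kt/ — the longest permitted-onset suffix is /t/; onset = /t/, preceding coda = /k/.
/o…i/ gap (V3→V4): /pbm/ splits as /pb/ + /m/ (/m/ is the longest suffix that is a licit onset).
/i…e/ gap (V4→V5): cluster /kt/ — the longest permitted-onset suffix is /t/; onset = /t/, preceding coda = /k/.
Syllabification: plo.kok.topb.mik.te.
The first /t/ is in the onset of syllable 3 (/topb/).

3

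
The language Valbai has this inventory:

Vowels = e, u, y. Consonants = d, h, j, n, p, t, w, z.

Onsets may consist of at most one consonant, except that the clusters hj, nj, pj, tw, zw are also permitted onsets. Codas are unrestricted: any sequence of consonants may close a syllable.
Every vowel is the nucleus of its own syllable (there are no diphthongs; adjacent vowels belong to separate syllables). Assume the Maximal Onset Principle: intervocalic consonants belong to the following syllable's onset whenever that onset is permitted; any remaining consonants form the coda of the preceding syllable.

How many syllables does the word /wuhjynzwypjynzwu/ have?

5

The vowels are u, y, y, y, u — 5 nuclei, so 5 syllables.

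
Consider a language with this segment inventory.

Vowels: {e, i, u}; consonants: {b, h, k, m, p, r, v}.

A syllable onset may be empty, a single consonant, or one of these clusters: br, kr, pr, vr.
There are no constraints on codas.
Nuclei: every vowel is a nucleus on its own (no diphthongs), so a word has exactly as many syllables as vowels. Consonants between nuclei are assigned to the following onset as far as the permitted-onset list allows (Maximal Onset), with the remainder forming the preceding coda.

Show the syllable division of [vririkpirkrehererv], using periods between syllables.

vri.rik.pir.kre.he.rerv

Nuclei (vowels): i, i, i, e, e, e → 6 syllables.
Between /i/ (V1) and /i/ (V2): just /r/ — single C goes to the following onset.
Between /i/ (V2) and /i/ (V3): /kp/ splits as /k/ + /p/ (/p/ is the longest suffix that is a licit onset).
Between /i/ (V3) and /e/ (V4): /rkr/ — longest licit onset from the right is /kr/, leaving /r/ as coda.
Between /e/ (V4) and /e/ (V5): /h/ is a single consonant, so it becomes the next onset.
Between /e/ (V5) and /e/ (V6): /r/ is a single consonant, so it becomes the next onset.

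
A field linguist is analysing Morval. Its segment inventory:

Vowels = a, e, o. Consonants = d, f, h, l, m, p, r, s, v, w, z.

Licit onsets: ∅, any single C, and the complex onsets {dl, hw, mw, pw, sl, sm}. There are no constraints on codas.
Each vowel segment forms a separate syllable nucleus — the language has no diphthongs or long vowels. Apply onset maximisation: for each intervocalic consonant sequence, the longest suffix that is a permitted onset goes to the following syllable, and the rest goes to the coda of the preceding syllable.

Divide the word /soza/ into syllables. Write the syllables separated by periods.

The vowels are o, a — 2 nuclei, so 2 syllables.
σ1/σ2 boundary: /z/ is a single consonant, so it becomes the next onset.

so.za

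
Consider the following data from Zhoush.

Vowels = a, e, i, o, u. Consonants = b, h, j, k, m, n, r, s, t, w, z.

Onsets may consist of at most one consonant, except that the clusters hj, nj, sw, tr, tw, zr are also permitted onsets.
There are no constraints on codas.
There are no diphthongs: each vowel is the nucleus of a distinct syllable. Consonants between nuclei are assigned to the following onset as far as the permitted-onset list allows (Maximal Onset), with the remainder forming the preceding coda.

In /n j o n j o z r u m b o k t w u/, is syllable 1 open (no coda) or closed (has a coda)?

open

The vowels are o, o, u, o, u — 5 nuclei, so 5 syllables.
Between /o/ (V1) and /o/ (V2): /nj/ — entire cluster is a permitted onset → onset /nj/, coda ∅.
Between /o/ (V2) and /u/ (V3): /zr/ — entire cluster is a permitted onset → onset /zr/, coda ∅.
Between /u/ (V3) and /o/ (V4): /mb/ splits as /m/ + /b/ (/b/ is the longest suffix that is a licit onset).
Between /o/ (V4) and /u/ (V5): /ktw/ splits as /k/ + /tw/ (/tw/ is the longest suffix that is a licit onset).
Result: njo.njo.zrum.bok.twu.
Syllable 1 is /njo/; it ends in its nucleus with no coda, so it is open.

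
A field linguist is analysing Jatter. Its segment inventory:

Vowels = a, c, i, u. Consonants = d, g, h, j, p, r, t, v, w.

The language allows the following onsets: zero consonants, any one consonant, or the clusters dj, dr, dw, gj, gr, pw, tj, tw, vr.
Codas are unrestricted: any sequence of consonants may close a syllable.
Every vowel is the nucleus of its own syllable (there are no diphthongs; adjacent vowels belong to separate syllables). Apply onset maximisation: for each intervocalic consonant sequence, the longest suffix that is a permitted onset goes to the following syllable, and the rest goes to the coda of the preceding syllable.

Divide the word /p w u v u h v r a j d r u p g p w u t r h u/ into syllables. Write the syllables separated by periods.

Nuclei (vowels): u, u, a, u, u, u → 6 syllables.
/u…u/ gap (V1→V2): just /v/ — single C goes to the following onset.
/u…a/ gap (V2→V3): /hvr/ splits as /h/ + /vr/ (/vr/ is the longest suffix that is a licit onset).
/a…u/ gap (V3→V4): /jdr/ splits as /j/ + /dr/ (/dr/ is the longest suffix that is a licit onset).
/u…u/ gap (V4→V5): /pgpw/; trying suffixes from longest down, /pw/ is the first permitted one, so coda /pg/ | onset /pw/.
/u…u/ gap (V5→V6): /trh/ — longest licit onset from the right is /h/, leaving /tr/ as coda.

pwu.vuh.vraj.drupg.pwutr.hu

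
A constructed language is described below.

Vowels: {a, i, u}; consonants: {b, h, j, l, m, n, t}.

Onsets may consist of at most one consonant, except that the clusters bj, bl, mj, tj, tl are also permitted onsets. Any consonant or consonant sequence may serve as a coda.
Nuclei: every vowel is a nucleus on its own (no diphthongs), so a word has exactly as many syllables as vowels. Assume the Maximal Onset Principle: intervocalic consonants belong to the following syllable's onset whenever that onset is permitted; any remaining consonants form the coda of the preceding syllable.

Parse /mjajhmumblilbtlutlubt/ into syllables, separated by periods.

mjajh.mum.blilb.tlu.tlubt

Vowels present: a, u, i, u, u; each is a nucleus, giving 5 syllables.
V1 /a/ – V2 /u/: cluster /jhm/ — the longest permitted-onset suffix is /m/; onset = /m/, preceding coda = /jh/.
V2 /u/ – V3 /i/: /mbl/; trying suffixes from longest down, /bl/ is the first permitted one, so coda /m/ | onset /bl/.
V3 /i/ – V4 /u/: cluster /lbtl/ — the longest permitted-onset suffix is /tl/; onset = /tl/, preceding coda = /lb/.
V4 /u/ – V5 /u/: cluster /tl/ — /tl/ is itself a permitted onset, so the whole cluster goes right; preceding coda = ∅.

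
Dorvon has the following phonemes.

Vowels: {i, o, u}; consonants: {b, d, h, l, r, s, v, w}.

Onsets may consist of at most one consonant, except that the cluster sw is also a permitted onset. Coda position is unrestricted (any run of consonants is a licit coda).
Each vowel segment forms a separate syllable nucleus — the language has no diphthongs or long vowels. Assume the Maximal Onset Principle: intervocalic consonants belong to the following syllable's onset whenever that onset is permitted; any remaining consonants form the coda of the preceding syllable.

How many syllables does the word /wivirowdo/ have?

The vowels are i, i, o, o — 4 nuclei, so 4 syllables.

4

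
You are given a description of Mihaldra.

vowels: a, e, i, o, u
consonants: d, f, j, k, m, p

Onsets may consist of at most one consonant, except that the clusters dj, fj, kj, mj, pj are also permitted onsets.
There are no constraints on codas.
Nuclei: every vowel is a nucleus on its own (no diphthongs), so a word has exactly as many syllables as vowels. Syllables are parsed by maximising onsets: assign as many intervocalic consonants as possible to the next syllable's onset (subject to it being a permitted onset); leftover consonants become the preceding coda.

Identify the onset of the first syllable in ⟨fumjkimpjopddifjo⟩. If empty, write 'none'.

f

Vowels present: u, i, o, i, o; each is a nucleus, giving 5 syllables.
V1 /u/ – V2 /i/: cluster /mjk/ — the longest permitted-onset suffix is /k/; onset = /k/, preceding coda = /mj/.
V2 /i/ – V3 /o/: cluster /mpj/ — the longest permitted-onset suffix is /pj/; onset = /pj/, preceding coda = /m/.
V3 /o/ – V4 /i/: /pdd/; trying suffixes from longest down, /d/ is the first permitted one, so coda /pd/ | onset /d/.
V4 /i/ – V5 /o/: /fj/ is a licit onset in full, so it all attaches to the next syllable.
So the parse is fumj.kim.pjopd.di.fjo.
Syllable 1 is /fumj/: onset /f/, nucleus /u/, coda /mj/.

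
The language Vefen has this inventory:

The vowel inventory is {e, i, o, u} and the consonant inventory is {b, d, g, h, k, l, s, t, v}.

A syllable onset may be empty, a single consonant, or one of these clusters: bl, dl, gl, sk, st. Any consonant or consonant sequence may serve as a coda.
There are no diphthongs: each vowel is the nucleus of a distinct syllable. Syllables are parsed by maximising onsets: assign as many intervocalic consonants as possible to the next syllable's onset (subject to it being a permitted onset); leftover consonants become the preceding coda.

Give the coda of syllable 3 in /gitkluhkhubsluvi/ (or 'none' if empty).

Nuclei (vowels): i, u, u, u, i → 5 syllables.
V1 /i/ – V2 /u/: cluster /tkl/ — the longest permitted-onset suffix is /l/; onset = /l/, preceding coda = /tk/.
V2 /u/ – V3 /u/: /hkh/ splits as /hk/ + /h/ (/h/ is the longest suffix that is a licit onset).
V3 /u/ – V4 /u/: /bsl/ splits as /bs/ + /l/ (/l/ is the longest suffix that is a licit onset).
V4 /u/ – V5 /i/: /v/ → onset of the next syllable (single consonants are always licit onsets).
So the parse is gitk.luhk.hubs.lu.vi.
Syllable 3 is /hubs/: onset /h/, nucleus /u/, coda /bs/.

bs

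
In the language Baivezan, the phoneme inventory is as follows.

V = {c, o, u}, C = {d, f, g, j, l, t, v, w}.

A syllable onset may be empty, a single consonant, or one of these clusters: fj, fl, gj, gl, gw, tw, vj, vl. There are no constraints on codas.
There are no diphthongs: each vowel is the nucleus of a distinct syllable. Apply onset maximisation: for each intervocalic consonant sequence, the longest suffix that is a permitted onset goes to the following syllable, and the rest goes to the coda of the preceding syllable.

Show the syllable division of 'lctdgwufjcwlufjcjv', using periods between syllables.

Nuclei (vowels): c, u, c, u, c → 5 syllables.
V1 /c/ – V2 /u/: /tdgw/; trying suffixes from longest down, /gw/ is the first permitted one, so coda /td/ | onset /gw/.
V2 /u/ – V3 /c/: /fj/ — entire cluster is a permitted onset → onset /fj/, coda ∅.
V3 /c/ – V4 /u/: cluster /wl/ — the longest permitted-onset suffix is /l/; onset = /l/, preceding coda = /w/.
V4 /u/ – V5 /c/: /fj/ is a licit onset in full, so it all attaches to the next syllable.

lctd.gwu.fjcw.lu.fjcjv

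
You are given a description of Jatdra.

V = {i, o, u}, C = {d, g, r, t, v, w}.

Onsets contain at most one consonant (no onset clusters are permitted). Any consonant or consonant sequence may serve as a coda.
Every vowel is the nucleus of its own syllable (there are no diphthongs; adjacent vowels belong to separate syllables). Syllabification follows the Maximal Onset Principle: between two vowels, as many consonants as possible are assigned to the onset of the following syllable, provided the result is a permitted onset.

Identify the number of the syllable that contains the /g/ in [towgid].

2

Nuclei (vowels): o, i → 2 syllables.
V1 /o/ – V2 /i/: /wg/; trying suffixes from longest down, /g/ is the first permitted one, so coda /w/ | onset /g/.
So the parse is tow.gid.
The /g/ is in the onset of syllable 2 (/gid/).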